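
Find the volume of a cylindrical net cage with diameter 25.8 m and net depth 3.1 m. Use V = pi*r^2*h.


r = d/2 = 25.8/2 = 12.9 m
Base area = pi*r^2 = pi*12.9^2 = 522.79243 m^2
Volume = 522.79243 * 3.1 = 1620.66 m^3

1620.66 m^3


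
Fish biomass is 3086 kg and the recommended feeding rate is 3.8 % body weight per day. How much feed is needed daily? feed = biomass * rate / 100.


Feeding rate fraction = 3.8% / 100 = 0.038
Daily feed = 3086 kg * 0.038 = 117.268 kg/day

117.268 kg/day


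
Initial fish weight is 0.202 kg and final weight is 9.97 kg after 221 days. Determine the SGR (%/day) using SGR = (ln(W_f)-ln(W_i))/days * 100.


ln(W_f) = ln(9.97) = 2.2995806
ln(W_i) = ln(0.202) = -1.5994876
ln(W_f) - ln(W_i) = 2.2995806 - -1.5994876 = 3.8990682
SGR = 3.8990682 / 221 * 100 = 1.76428 %/day

1.76428 %/day


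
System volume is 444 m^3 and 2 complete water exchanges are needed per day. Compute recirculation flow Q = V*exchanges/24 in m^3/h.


Daily recirculation volume = 444 m^3 * 2 = 888 m^3/day
Flow rate Q = daily volume / 24 h = 888 / 24 = 37 m^3/h

37 m^3/h


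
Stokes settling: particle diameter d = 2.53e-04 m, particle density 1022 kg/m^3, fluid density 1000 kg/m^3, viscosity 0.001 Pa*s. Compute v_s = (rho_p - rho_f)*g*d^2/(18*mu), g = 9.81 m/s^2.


Density difference: rho_p - rho_f = 1022 - 1000 = 22 kg/m^3
d^2 = (2.53e-04)^2 = 6.4009e-08 m^2
Numerator = (rho_p - rho_f) * g * d^2 = 22 * 9.81 * 6.4009e-08 = 1.3814422e-05
Denominator = 18 * mu = 18 * 0.001 = 0.018
v_s = 1.3814422e-05 / 0.018 = 7.67468e-04 m/s
Check: Re = rho_f * v_s * d / mu = 1000 * 7.67468e-04 * 2.53e-04 / 0.001 = 0.194 < 1, so Stokes' law applies.

7.67468e-04 m/s


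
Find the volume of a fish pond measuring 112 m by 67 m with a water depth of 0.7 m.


Base area = L * W = 112 * 67 = 7504 m^2
Volume = area * depth = 7504 * 0.7 = 5252.8 m^3

5252.8 m^3


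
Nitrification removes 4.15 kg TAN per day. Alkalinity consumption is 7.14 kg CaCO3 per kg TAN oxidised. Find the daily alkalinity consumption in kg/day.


Alkalinity factor: 7.14 kg CaCO3 consumed per kg TAN nitrified
alk = 4.15 kg TAN * 7.14 = 29.631 kg CaCO3/day

29.631 kg CaCO3/day


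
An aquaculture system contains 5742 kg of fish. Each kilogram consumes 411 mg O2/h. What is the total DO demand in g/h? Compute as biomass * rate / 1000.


Total O2 consumption (mg/h) = 5742 kg * 411 mg/(kg*h) = 2359962 mg/h
Convert to g/h: 2359962 / 1000 = 2359.962 g/h

2359.962 g/h


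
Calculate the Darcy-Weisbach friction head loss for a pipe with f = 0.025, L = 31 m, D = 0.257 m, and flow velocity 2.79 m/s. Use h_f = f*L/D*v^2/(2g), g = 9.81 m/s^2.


v^2 = 2.79^2 = 7.7841 m^2/s^2
L/D = 31/0.257 = 120.62257
h_f = f*(L/D)*v^2/(2g) = 0.025 * 120.62257 * 7.7841 / 19.62 = 1.1964 m

1.1964 m


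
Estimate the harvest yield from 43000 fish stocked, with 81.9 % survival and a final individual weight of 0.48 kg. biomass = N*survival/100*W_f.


Survivors = 43000 * 81.9/100 = 35217 fish
Harvest biomass = survivors * W_f = 35217 * 0.48 = 16904.16 kg

16904.16 kg


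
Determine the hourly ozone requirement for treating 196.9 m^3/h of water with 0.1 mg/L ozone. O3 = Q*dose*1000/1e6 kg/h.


O3 demand (mg/h) = Q * dose * 1000 = 196.9 * 0.1 * 1000 = 19690 mg/h
Convert mg to kg: 19690 / 1e6 = 0.01969 kg/h

0.01969 kg/h


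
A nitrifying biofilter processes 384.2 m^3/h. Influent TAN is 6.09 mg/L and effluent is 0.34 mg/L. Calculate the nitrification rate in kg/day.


Concentration drop: TAN_in - TAN_out = 6.09 - 0.34 = 5.75 mg/L
Hourly TAN removed = Q * dTAN = 384.2 m^3/h * 5.75 mg/L = 2209.15 g/h  (m^3/h * mg/L = g/h)
Daily TAN removed = 2209.15 * 24 = 53019.6 g/day
Convert to kg/day: 53019.6 / 1000 = 53.0196 kg/day

53.0196 kg/day


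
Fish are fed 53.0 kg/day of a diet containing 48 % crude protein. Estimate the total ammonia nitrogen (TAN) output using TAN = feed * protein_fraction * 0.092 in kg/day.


Protein in feed = 53.0 * 48/100 = 25.44 kg/day
TAN = protein * 0.092 = 25.44 * 0.092 = 2.34048 kg/day

2.34048 kg/day


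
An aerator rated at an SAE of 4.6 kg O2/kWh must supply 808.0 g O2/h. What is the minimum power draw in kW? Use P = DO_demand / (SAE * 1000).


SAE in g O2/kWh = 4.6 * 1000 = 4600 g/kWh
P = DO_demand / SAE_g = 808.0 / 4600 = 0.175652 kW

0.175652 kW


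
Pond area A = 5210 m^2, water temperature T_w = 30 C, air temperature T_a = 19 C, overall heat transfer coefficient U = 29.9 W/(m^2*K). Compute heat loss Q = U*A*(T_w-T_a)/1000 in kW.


Temperature difference dT = 30 - 19 = 11 K
Heat loss (W) = U * A * dT = 29.9 * 5210 * 11 = 1713569 W
Convert to kW: 1713569 / 1000 = 1713.569 kW

1713.569 kW


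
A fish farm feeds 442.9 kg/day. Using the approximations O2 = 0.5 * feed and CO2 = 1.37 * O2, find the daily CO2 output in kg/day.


O2 = 442.9 * 0.5 = 221.45
CO2 = 221.45 * 1.37 = 303.3865

303.3865 kg/day


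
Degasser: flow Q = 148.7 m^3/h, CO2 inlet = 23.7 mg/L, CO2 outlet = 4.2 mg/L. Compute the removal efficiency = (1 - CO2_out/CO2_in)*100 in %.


CO2_out / CO2_in = 4.2 / 23.7 = 0.17721519
Fraction remaining = 0.17721519
efficiency = (1 - 0.17721519) * 100 = 82.2785 %

82.2785 %


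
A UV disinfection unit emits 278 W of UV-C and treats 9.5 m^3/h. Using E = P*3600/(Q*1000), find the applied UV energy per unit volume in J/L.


Energy delivered per hour = 278 W * 3600 s = 1000800 J/h
Volume treated per hour = 9.5 m^3/h * 1000 = 9500 L/h
dose = 1000800 / 9500 = 105.347 J/L

105.347 J/L


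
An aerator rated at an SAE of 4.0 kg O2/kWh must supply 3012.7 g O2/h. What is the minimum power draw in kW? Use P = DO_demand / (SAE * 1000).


SAE in g O2/kWh = 4.0 * 1000 = 4000 g/kWh
P = DO_demand / SAE_g = 3012.7 / 4000 = 0.753175 kW

0.753175 kW


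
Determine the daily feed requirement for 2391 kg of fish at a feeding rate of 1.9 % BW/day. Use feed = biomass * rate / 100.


Feeding rate fraction = 1.9% / 100 = 0.019
Daily feed = 2391 kg * 0.019 = 45.429 kg/day

45.429 kg/day


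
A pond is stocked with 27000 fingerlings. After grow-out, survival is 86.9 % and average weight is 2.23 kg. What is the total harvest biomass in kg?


Survivors = 27000 * 86.9/100 = 23463 fish
Harvest biomass = survivors * W_f = 23463 * 2.23 = 52322.49 kg

52322.49 kg


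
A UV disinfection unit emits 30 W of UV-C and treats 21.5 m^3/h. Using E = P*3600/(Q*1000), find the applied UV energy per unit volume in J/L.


Energy delivered per hour = 30 W * 3600 s = 108000 J/h
Volume treated per hour = 21.5 m^3/h * 1000 = 21500 L/h
dose = 108000 / 21500 = 5.02326 J/L

5.02326 J/L


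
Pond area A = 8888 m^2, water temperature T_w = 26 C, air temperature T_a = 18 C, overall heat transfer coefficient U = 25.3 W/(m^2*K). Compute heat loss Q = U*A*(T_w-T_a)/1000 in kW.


Temperature difference dT = 26 - 18 = 8 K
Heat loss (W) = U * A * dT = 25.3 * 8888 * 8 = 1798931.2 W
Convert to kW: 1798931.2 / 1000 = 1798.9312 kW

1798.9312 kW


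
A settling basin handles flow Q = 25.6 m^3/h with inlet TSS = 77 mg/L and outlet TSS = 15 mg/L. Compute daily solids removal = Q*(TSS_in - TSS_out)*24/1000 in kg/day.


Concentration drop: TSS_in - TSS_out = 77 - 15 = 62 mg/L
Hourly solids removed = Q * dTSS = 25.6 m^3/h * 62 mg/L = 1587.2 g/h  (m^3/h * mg/L = g/h)
Daily solids removed = 1587.2 * 24 = 38092.8 g/day
Convert g to kg: 38092.8 / 1000 = 38.0928 kg/day

38.0928 kg/day


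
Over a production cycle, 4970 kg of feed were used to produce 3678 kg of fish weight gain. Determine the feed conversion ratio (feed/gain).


FCR = feed consumed / weight gained
FCR = 4970 kg / 3678 kg = 1.35128

1.35128


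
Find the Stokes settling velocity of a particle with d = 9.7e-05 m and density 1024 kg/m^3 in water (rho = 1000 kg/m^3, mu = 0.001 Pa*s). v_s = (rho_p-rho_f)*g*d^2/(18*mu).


Density difference: rho_p - rho_f = 1024 - 1000 = 24 kg/m^3
d^2 = (9.7e-05)^2 = 9.409e-09 m^2
Numerator = (rho_p - rho_f) * g * d^2 = 24 * 9.81 * 9.409e-09 = 2.215255e-06
Denominator = 18 * mu = 18 * 0.001 = 0.018
v_s = 2.215255e-06 / 0.018 = 1.2307e-04 m/s
Check: Re = rho_f * v_s * d / mu = 1000 * 1.2307e-04 * 9.7e-05 / 0.001 = 0.0119 < 1, so Stokes' law applies.

1.2307e-04 m/s


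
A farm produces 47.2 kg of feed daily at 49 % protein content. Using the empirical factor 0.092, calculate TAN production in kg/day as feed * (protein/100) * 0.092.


Protein in feed = 47.2 * 49/100 = 23.128 kg/day
TAN = protein * 0.092 = 23.128 * 0.092 = 2.127776 kg/day

2.127776 kg/day


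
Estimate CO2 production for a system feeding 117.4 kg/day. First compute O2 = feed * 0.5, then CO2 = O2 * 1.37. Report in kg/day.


O2 = 117.4 * 0.5 = 58.7
CO2 = 58.7 * 1.37 = 80.419

80.419 kg/day


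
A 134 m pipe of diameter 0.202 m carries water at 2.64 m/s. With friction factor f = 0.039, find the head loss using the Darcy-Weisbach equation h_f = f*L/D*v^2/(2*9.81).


v^2 = 2.64^2 = 6.9696 m^2/s^2
L/D = 134/0.202 = 663.36634
h_f = f*(L/D)*v^2/(2g) = 0.039 * 663.36634 * 6.9696 / 19.62 = 9.19024 m

9.19024 m


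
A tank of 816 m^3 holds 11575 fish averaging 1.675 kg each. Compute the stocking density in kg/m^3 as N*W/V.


Total biomass = 11575 fish * 1.675 kg = 19388.125 kg
Density = total biomass / volume = 19388.125 / 816 = 23.76 kg/m^3

23.76 kg/m^3


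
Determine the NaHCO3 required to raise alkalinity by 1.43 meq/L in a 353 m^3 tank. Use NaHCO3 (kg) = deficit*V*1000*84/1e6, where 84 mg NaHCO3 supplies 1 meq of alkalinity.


Tank volume in L = 353 m^3 * 1000 = 353000 L
Total meq required = 1.43 meq/L * 353000 L = 504790 meq
NaHCO3 mass = 504790 meq * 84 mg/meq / 1e6 = 42.4024 kg

42.4024 kg


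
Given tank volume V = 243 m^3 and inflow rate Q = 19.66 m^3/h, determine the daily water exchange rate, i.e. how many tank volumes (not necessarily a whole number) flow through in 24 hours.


Daily flow volume = 19.66 m^3/h * 24 h = 471.84 m^3/day
Exchanges = daily flow / tank volume = 471.84 / 243 = 1.94173 exchanges/day

1.94173 exchanges/day


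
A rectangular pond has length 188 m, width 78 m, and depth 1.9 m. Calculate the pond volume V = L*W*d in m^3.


Base area = L * W = 188 * 78 = 14664 m^2
Volume = area * depth = 14664 * 1.9 = 27861.6 m^3

27861.6 m^3


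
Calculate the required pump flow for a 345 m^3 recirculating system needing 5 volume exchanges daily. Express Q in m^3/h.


Daily recirculation volume = 345 m^3 * 5 = 1725 m^3/day
Flow rate Q = daily volume / 24 h = 1725 / 24 = 71.875 m^3/h

71.875 m^3/h


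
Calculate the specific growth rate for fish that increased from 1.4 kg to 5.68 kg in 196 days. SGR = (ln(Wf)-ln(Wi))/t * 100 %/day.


ln(W_f) = ln(5.68) = 1.7369512
ln(W_i) = ln(1.4) = 0.33647224
ln(W_f) - ln(W_i) = 1.7369512 - 0.33647224 = 1.400479
SGR = 1.400479 / 196 * 100 = 0.71453 %/day

0.71453 %/day


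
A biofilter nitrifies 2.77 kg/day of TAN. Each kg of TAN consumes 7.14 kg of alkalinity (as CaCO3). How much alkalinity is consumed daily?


Alkalinity factor: 7.14 kg CaCO3 consumed per kg TAN nitrified
alk = 2.77 kg TAN * 7.14 = 19.7778 kg CaCO3/day

19.7778 kg CaCO3/day


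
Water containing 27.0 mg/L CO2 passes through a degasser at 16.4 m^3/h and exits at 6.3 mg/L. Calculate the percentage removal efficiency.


CO2_out / CO2_in = 6.3 / 27.0 = 0.23333333
Fraction remaining = 0.23333333
efficiency = (1 - 0.23333333) * 100 = 76.6667 %

76.6667 %


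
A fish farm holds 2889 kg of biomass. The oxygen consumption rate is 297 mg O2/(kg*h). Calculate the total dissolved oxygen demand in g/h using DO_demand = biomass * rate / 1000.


Total O2 consumption (mg/h) = 2889 kg * 297 mg/(kg*h) = 858033 mg/h
Convert to g/h: 858033 / 1000 = 858.033 g/h

858.033 g/h


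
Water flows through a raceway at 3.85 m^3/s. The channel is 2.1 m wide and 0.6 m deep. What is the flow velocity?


Cross-sectional area = W * d = 2.1 * 0.6 = 1.26 m^2
Velocity = Q / A = 3.85 / 1.26 = 3.05556 m/s

3.05556 m/s


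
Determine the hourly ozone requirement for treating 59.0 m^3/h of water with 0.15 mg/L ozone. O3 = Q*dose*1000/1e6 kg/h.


O3 demand (mg/h) = Q * dose * 1000 = 59.0 * 0.15 * 1000 = 8850 mg/h
Convert mg to kg: 8850 / 1e6 = 0.00885 kg/h

0.00885 kg/h


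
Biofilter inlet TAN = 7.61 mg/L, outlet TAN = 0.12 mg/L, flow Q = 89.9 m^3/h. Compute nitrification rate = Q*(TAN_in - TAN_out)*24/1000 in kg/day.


Concentration drop: TAN_in - TAN_out = 7.61 - 0.12 = 7.49 mg/L
Hourly TAN removed = Q * dTAN = 89.9 m^3/h * 7.49 mg/L = 673.351 g/h  (m^3/h * mg/L = g/h)
Daily TAN removed = 673.351 * 24 = 16160.424 g/day
Convert to kg/day: 16160.424 / 1000 = 16.160424 kg/day

16.160424 kg/day


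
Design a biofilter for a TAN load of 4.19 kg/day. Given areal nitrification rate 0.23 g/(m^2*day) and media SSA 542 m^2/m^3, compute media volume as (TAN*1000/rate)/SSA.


A = 4.19*1000 / 0.23 = 18217.391 m^2
V = 18217.391 / 542 = 33.6114

33.6114 m^3


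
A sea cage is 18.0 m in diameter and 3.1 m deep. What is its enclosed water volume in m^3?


r = d/2 = 18.0/2 = 9 m
Base area = pi*r^2 = pi*9^2 = 254.469 m^2
Volume = 254.469 * 3.1 = 788.854 m^3

788.854 m^3


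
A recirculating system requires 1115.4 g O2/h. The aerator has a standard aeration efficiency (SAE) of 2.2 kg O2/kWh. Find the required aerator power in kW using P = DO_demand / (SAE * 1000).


SAE in g O2/kWh = 2.2 * 1000 = 2200 g/kWh
P = DO_demand / SAE_g = 1115.4 / 2200 = 0.507 kW

0.507 kW


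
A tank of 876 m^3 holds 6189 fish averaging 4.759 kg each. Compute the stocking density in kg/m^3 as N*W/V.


Total biomass = 6189 fish * 4.759 kg = 29453.451 kg
Density = total biomass / volume = 29453.451 / 876 = 33.6227 kg/m^3

33.6227 kg/m^3


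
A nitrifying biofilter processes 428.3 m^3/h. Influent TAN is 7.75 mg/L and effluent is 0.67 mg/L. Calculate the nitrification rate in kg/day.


Concentration drop: TAN_in - TAN_out = 7.75 - 0.67 = 7.08 mg/L
Hourly TAN removed = Q * dTAN = 428.3 m^3/h * 7.08 mg/L = 3032.364 g/h  (m^3/h * mg/L = g/h)
Daily TAN removed = 3032.364 * 24 = 72776.736 g/day
Convert to kg/day: 72776.736 / 1000 = 72.776736 kg/day

72.776736 kg/day


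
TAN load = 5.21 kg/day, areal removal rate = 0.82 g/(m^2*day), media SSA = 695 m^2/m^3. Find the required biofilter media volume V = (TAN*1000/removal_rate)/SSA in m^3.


A = 5.21*1000 / 0.82 = 6353.6585 m^2
V = 6353.6585 / 695 = 9.14195

9.14195 m^3


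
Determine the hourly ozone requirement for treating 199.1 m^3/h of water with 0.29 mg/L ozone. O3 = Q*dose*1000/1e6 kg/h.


O3 demand (mg/h) = Q * dose * 1000 = 199.1 * 0.29 * 1000 = 57739 mg/h
Convert mg to kg: 57739 / 1e6 = 0.057739 kg/h

0.057739 kg/h


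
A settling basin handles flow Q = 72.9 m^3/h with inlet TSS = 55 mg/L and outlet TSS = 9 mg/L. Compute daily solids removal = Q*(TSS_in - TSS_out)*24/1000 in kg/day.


Concentration drop: TSS_in - TSS_out = 55 - 9 = 46 mg/L
Hourly solids removed = Q * dTSS = 72.9 m^3/h * 46 mg/L = 3353.4 g/h  (m^3/h * mg/L = g/h)
Daily solids removed = 3353.4 * 24 = 80481.6 g/day
Convert g to kg: 80481.6 / 1000 = 80.4816 kg/day

80.4816 kg/day


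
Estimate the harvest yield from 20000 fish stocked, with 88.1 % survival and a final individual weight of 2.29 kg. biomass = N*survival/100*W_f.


Survivors = 20000 * 88.1/100 = 17620 fish
Harvest biomass = survivors * W_f = 17620 * 2.29 = 40349.8 kg

40349.8 kg


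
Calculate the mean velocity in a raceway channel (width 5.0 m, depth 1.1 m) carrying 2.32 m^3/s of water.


Cross-sectional area = W * d = 5.0 * 1.1 = 5.5 m^2
Velocity = Q / A = 2.32 / 5.5 = 0.421818 m/s

0.421818 m/s


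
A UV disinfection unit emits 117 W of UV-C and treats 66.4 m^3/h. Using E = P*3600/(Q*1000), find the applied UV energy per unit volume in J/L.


Energy delivered per hour = 117 W * 3600 s = 421200 J/h
Volume treated per hour = 66.4 m^3/h * 1000 = 66400 L/h
dose = 421200 / 66400 = 6.34337 J/L

6.34337 J/L


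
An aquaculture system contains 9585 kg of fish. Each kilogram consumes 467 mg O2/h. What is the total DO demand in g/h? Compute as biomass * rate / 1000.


Total O2 consumption (mg/h) = 9585 kg * 467 mg/(kg*h) = 4476195 mg/h
Convert to g/h: 4476195 / 1000 = 4476.195 g/h

4476.195 g/h


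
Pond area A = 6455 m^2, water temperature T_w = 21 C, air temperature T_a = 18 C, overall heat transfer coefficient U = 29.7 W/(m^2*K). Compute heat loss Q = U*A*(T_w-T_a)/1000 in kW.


Temperature difference dT = 21 - 18 = 3 K
Heat loss (W) = U * A * dT = 29.7 * 6455 * 3 = 575140.5 W
Convert to kW: 575140.5 / 1000 = 575.1405 kW

575.1405 kW


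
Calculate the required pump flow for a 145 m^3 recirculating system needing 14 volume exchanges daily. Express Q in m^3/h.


Daily recirculation volume = 145 m^3 * 14 = 2030 m^3/day
Flow rate Q = daily volume / 24 h = 2030 / 24 = 84.5833 m^3/h

84.5833 m^3/h


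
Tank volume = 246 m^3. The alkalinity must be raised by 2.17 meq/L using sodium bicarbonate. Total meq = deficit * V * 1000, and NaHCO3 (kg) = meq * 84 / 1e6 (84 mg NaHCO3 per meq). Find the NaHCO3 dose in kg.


Tank volume in L = 246 m^3 * 1000 = 246000 L
Total meq required = 2.17 meq/L * 246000 L = 533820 meq
NaHCO3 mass = 533820 meq * 84 mg/meq / 1e6 = 44.8409 kg

44.8409 kg


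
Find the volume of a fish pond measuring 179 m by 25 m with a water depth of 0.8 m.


Base area = L * W = 179 * 25 = 4475 m^2
Volume = area * depth = 4475 * 0.8 = 3580 m^3

3580 m^3


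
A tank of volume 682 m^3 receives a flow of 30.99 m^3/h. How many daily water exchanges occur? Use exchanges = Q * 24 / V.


Daily flow volume = 30.99 m^3/h * 24 h = 743.76 m^3/day
Exchanges = daily flow / tank volume = 743.76 / 682 = 1.09056 exchanges/day

1.09056 exchanges/day


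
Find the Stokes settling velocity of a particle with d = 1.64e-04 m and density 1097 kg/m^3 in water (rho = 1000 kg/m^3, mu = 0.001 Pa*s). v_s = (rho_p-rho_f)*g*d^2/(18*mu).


Density difference: rho_p - rho_f = 1097 - 1000 = 97 kg/m^3
d^2 = (1.64e-04)^2 = 2.6896e-08 m^2
Numerator = (rho_p - rho_f) * g * d^2 = 97 * 9.81 * 2.6896e-08 = 2.5593427e-05
Denominator = 18 * mu = 18 * 0.001 = 0.018
v_s = 2.5593427e-05 / 0.018 = 0.00142186 m/s
Check: Re = rho_f * v_s * d / mu = 1000 * 0.00142186 * 1.64e-04 / 0.001 = 0.233 < 1, so Stokes' law applies.

0.00142186 m/s


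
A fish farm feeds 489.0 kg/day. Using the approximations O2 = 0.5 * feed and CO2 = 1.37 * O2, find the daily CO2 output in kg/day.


O2 = 489.0 * 0.5 = 244.5
CO2 = 244.5 * 1.37 = 334.965

334.965 kg/day


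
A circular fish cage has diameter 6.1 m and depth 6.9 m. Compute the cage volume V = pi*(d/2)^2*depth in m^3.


r = d/2 = 6.1/2 = 3.05 m
Base area = pi*r^2 = pi*3.05^2 = 29.224666 m^2
Volume = 29.224666 * 6.9 = 201.65 m^3

201.65 m^3


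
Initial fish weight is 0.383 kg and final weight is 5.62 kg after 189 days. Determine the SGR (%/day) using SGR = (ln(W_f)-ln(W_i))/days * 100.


ln(W_f) = ln(5.62) = 1.7263317
ln(W_i) = ln(0.383) = -0.95972029
ln(W_f) - ln(W_i) = 1.7263317 - -0.95972029 = 2.686052
SGR = 2.686052 / 189 * 100 = 1.42119 %/day

1.42119 %/day


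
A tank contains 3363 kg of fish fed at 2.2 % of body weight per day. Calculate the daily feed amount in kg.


Feeding rate fraction = 2.2% / 100 = 0.022
Daily feed = 3363 kg * 0.022 = 73.986 kg/day

73.986 kg/day


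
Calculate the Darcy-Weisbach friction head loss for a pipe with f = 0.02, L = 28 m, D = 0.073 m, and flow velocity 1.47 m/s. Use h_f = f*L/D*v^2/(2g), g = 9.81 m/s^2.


v^2 = 1.47^2 = 2.1609 m^2/s^2
L/D = 28/0.073 = 383.56164
h_f = f*(L/D)*v^2/(2g) = 0.02 * 383.56164 * 2.1609 / 19.62 = 0.844891 m

0.844891 m


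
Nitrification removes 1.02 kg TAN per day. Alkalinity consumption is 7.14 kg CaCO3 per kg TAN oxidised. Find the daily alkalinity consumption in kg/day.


Alkalinity factor: 7.14 kg CaCO3 consumed per kg TAN nitrified
alk = 1.02 kg TAN * 7.14 = 7.2828 kg CaCO3/day

7.2828 kg CaCO3/day


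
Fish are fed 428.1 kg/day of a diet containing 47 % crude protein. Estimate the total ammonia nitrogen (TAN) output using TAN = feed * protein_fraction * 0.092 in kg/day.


Protein in feed = 428.1 * 47/100 = 201.207 kg/day
TAN = protein * 0.092 = 201.207 * 0.092 = 18.511044 kg/day

18.511044 kg/day


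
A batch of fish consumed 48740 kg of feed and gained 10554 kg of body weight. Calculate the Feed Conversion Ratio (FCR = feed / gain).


FCR = feed consumed / weight gained
FCR = 48740 kg / 10554 kg = 4.61815

4.61815


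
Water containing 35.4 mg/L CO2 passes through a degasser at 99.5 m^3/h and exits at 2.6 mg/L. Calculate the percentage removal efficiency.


CO2_out / CO2_in = 2.6 / 35.4 = 0.073446328
Fraction remaining = 0.073446328
efficiency = (1 - 0.073446328) * 100 = 92.6554 %

92.6554 %


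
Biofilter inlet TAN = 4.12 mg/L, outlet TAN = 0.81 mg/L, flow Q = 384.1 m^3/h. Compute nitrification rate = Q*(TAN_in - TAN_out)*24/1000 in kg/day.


Concentration drop: TAN_in - TAN_out = 4.12 - 0.81 = 3.31 mg/L
Hourly TAN removed = Q * dTAN = 384.1 m^3/h * 3.31 mg/L = 1271.371 g/h  (m^3/h * mg/L = g/h)
Daily TAN removed = 1271.371 * 24 = 30512.904 g/day
Convert to kg/day: 30512.904 / 1000 = 30.512904 kg/day

30.512904 kg/day


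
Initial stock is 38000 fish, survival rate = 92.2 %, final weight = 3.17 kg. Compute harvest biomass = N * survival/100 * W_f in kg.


Survivors = 38000 * 92.2/100 = 35036 fish
Harvest biomass = survivors * W_f = 35036 * 3.17 = 111064.12 kg

111064.12 kg


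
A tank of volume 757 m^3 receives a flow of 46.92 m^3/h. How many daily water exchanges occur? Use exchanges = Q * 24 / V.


Daily flow volume = 46.92 m^3/h * 24 h = 1126.08 m^3/day
Exchanges = daily flow / tank volume = 1126.08 / 757 = 1.48756 exchanges/day

1.48756 exchanges/day


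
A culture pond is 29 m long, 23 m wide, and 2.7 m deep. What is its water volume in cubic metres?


Base area = L * W = 29 * 23 = 667 m^2
Volume = area * depth = 667 * 2.7 = 1800.9 m^3

1800.9 m^3


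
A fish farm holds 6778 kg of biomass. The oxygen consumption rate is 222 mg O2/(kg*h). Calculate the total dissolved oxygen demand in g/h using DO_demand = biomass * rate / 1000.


Total O2 consumption (mg/h) = 6778 kg * 222 mg/(kg*h) = 1504716 mg/h
Convert to g/h: 1504716 / 1000 = 1504.716 g/h

1504.716 g/h


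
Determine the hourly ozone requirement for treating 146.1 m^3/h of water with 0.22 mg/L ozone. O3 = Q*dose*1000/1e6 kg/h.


O3 demand (mg/h) = Q * dose * 1000 = 146.1 * 0.22 * 1000 = 32142 mg/h
Convert mg to kg: 32142 / 1e6 = 0.032142 kg/h

0.032142 kg/h


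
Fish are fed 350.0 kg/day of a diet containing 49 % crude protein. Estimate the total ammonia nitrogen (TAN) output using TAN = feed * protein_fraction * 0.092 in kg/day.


Protein in feed = 350.0 * 49/100 = 171.5 kg/day
TAN = protein * 0.092 = 171.5 * 0.092 = 15.778 kg/day

15.778 kg/day


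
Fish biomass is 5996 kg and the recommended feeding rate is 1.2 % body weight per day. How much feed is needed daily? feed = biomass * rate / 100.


Feeding rate fraction = 1.2% / 100 = 0.012
Daily feed = 5996 kg * 0.012 = 71.952 kg/day

71.952 kg/day


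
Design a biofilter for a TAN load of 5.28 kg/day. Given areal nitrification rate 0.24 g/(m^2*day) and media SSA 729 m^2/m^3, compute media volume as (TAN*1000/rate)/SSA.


A = 5.28*1000 / 0.24 = 22000 m^2
V = 22000 / 729 = 30.1783

30.1783 m^3


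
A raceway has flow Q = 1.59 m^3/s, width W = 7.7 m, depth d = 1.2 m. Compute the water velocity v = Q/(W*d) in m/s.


Cross-sectional area = W * d = 7.7 * 1.2 = 9.24 m^2
Velocity = Q / A = 1.59 / 9.24 = 0.172078 m/s

0.172078 m/s


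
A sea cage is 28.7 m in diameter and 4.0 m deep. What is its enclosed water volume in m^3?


r = d/2 = 28.7/2 = 14.35 m
Base area = pi*r^2 = pi*14.35^2 = 646.92461 m^2
Volume = 646.92461 * 4.0 = 2587.7 m^3

2587.7 m^3


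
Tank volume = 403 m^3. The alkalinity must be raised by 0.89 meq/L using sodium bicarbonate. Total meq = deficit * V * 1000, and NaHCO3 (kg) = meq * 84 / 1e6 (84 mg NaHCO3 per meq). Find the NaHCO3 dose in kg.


Tank volume in L = 403 m^3 * 1000 = 403000 L
Total meq required = 0.89 meq/L * 403000 L = 358670 meq
NaHCO3 mass = 358670 meq * 84 mg/meq / 1e6 = 30.1283 kg

30.1283 kg


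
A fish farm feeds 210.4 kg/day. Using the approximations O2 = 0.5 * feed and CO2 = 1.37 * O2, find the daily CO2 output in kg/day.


O2 = 210.4 * 0.5 = 105.2
CO2 = 105.2 * 1.37 = 144.124

144.124 kg/day


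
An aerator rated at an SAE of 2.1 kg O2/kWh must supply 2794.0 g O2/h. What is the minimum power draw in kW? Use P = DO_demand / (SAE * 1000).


SAE in g O2/kWh = 2.1 * 1000 = 2100 g/kWh
P = DO_demand / SAE_g = 2794.0 / 2100 = 1.33048 kW

1.33048 kW


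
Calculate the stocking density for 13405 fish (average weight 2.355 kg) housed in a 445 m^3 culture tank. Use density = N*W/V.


Total biomass = 13405 fish * 2.355 kg = 31568.775 kg
Density = total biomass / volume = 31568.775 / 445 = 70.9411 kg/m^3

70.9411 kg/m^3


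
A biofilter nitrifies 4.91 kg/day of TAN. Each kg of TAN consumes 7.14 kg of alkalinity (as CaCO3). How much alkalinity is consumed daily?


Alkalinity factor: 7.14 kg CaCO3 consumed per kg TAN nitrified
alk = 4.91 kg TAN * 7.14 = 35.0574 kg CaCO3/day

35.0574 kg CaCO3/day


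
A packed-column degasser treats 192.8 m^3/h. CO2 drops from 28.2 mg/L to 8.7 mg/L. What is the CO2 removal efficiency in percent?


CO2_out / CO2_in = 8.7 / 28.2 = 0.30851064
Fraction remaining = 0.30851064
efficiency = (1 - 0.30851064) * 100 = 69.1489 %

69.1489 %


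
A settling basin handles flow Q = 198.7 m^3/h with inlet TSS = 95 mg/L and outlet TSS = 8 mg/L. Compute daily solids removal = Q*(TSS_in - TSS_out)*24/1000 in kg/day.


Concentration drop: TSS_in - TSS_out = 95 - 8 = 87 mg/L
Hourly solids removed = Q * dTSS = 198.7 m^3/h * 87 mg/L = 17286.9 g/h  (m^3/h * mg/L = g/h)
Daily solids removed = 17286.9 * 24 = 414885.6 g/day
Convert g to kg: 414885.6 / 1000 = 414.8856 kg/day

414.8856 kg/day


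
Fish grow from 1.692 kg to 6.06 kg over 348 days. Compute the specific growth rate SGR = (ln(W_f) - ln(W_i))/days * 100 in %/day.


ln(W_f) = ln(6.06) = 1.8017098
ln(W_i) = ln(1.692) = 0.52591126
ln(W_f) - ln(W_i) = 1.8017098 - 0.52591126 = 1.2757985
SGR = 1.2757985 / 348 * 100 = 0.366609 %/day

0.366609 %/day


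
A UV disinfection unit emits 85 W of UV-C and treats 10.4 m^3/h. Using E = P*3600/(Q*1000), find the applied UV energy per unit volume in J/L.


Energy delivered per hour = 85 W * 3600 s = 306000 J/h
Volume treated per hour = 10.4 m^3/h * 1000 = 10400 L/h
dose = 306000 / 10400 = 29.4231 J/L

29.4231 J/L


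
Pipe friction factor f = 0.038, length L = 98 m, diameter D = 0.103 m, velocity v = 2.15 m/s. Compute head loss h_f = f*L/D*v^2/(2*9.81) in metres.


v^2 = 2.15^2 = 4.6225 m^2/s^2
L/D = 98/0.103 = 951.45631
h_f = f*(L/D)*v^2/(2g) = 0.038 * 951.45631 * 4.6225 / 19.62 = 8.51825 m

8.51825 m


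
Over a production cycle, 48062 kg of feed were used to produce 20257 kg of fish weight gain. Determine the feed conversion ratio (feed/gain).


FCR = feed consumed / weight gained
FCR = 48062 kg / 20257 kg = 2.37261

2.37261


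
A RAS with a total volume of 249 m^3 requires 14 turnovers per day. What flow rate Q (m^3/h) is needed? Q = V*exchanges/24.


Daily recirculation volume = 249 m^3 * 14 = 3486 m^3/day
Flow rate Q = daily volume / 24 h = 3486 / 24 = 145.25 m^3/h

145.25 m^3/h


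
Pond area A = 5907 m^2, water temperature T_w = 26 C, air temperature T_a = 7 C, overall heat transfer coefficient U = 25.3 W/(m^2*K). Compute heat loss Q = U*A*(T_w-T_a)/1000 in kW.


Temperature difference dT = 26 - 7 = 19 K
Heat loss (W) = U * A * dT = 25.3 * 5907 * 19 = 2839494.9 W
Convert to kW: 2839494.9 / 1000 = 2839.4949 kW

2839.4949 kW


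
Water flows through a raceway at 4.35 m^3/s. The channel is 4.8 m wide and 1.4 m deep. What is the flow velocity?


Cross-sectional area = W * d = 4.8 * 1.4 = 6.72 m^2
Velocity = Q / A = 4.35 / 6.72 = 0.647321 m/s

0.647321 m/s


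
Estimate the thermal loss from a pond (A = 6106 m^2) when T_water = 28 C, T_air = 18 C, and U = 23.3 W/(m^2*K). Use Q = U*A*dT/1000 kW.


Temperature difference dT = 28 - 18 = 10 K
Heat loss (W) = U * A * dT = 23.3 * 6106 * 10 = 1422698 W
Convert to kW: 1422698 / 1000 = 1422.698 kW

1422.698 kW


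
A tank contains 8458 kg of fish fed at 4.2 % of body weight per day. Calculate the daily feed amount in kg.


Feeding rate fraction = 4.2% / 100 = 0.042
Daily feed = 8458 kg * 0.042 = 355.236 kg/day

355.236 kg/day


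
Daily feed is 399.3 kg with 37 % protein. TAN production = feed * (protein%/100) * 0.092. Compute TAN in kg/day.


Protein in feed = 399.3 * 37/100 = 147.741 kg/day
TAN = protein * 0.092 = 147.741 * 0.092 = 13.592172 kg/day

13.592172 kg/day


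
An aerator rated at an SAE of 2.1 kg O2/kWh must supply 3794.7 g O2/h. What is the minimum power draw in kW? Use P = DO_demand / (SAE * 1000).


SAE in g O2/kWh = 2.1 * 1000 = 2100 g/kWh
P = DO_demand / SAE_g = 3794.7 / 2100 = 1.807 kW

1.807 kW


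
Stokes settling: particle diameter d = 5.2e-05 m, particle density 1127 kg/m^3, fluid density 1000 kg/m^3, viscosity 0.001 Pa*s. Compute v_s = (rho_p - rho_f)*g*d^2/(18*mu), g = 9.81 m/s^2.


Density difference: rho_p - rho_f = 1127 - 1000 = 127 kg/m^3
d^2 = (5.2e-05)^2 = 2.704e-09 m^2
Numerator = (rho_p - rho_f) * g * d^2 = 127 * 9.81 * 2.704e-09 = 3.3688325e-06
Denominator = 18 * mu = 18 * 0.001 = 0.018
v_s = 3.3688325e-06 / 0.018 = 1.87157e-04 m/s
Check: Re = rho_f * v_s * d / mu = 1000 * 1.87157e-04 * 5.2e-05 / 0.001 = 0.00973 < 1, so Stokes' law applies.

1.87157e-04 m/s


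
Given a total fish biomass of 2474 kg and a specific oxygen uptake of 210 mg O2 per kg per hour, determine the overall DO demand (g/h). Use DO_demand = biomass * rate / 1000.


Total O2 consumption (mg/h) = 2474 kg * 210 mg/(kg*h) = 519540 mg/h
Convert to g/h: 519540 / 1000 = 519.54 g/h

519.54 g/h


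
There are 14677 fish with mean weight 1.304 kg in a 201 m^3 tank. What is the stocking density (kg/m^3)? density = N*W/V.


Total biomass = 14677 fish * 1.304 kg = 19138.808 kg
Density = total biomass / volume = 19138.808 / 201 = 95.218 kg/m^3

95.218 kg/m^3


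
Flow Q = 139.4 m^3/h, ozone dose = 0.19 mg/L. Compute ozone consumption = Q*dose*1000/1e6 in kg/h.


O3 demand (mg/h) = Q * dose * 1000 = 139.4 * 0.19 * 1000 = 26486 mg/h
Convert mg to kg: 26486 / 1e6 = 0.026486 kg/h

0.026486 kg/h


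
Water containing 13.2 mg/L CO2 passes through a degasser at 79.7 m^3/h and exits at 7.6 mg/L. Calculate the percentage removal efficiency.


CO2_out / CO2_in = 7.6 / 13.2 = 0.57575758
Fraction remaining = 0.57575758
efficiency = (1 - 0.57575758) * 100 = 42.4242 %

42.4242 %


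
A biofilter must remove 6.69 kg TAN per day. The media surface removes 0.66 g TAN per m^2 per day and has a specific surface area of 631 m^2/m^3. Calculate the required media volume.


A = 6.69*1000 / 0.66 = 10136.364 m^2
V = 10136.364 / 631 = 16.064

16.064 m^3


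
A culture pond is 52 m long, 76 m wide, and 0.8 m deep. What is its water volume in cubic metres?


Base area = L * W = 52 * 76 = 3952 m^2
Volume = area * depth = 3952 * 0.8 = 3161.6 m^3

3161.6 m^3


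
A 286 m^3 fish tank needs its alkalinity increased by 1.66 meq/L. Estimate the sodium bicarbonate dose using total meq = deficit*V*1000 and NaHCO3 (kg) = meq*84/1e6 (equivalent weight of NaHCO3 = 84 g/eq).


Tank volume in L = 286 m^3 * 1000 = 286000 L
Total meq required = 1.66 meq/L * 286000 L = 474760 meq
NaHCO3 mass = 474760 meq * 84 mg/meq / 1e6 = 39.8798 kg

39.8798 kg


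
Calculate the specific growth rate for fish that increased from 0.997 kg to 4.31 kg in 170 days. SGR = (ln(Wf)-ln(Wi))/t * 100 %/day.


ln(W_f) = ln(4.31) = 1.4609379
ln(W_i) = ln(0.997) = -0.003004509
ln(W_f) - ln(W_i) = 1.4609379 - -0.003004509 = 1.4639424
SGR = 1.4639424 / 170 * 100 = 0.861143 %/day

0.861143 %/day


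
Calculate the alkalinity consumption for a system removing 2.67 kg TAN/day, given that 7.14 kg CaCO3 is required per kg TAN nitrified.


Alkalinity factor: 7.14 kg CaCO3 consumed per kg TAN nitrified
alk = 2.67 kg TAN * 7.14 = 19.0638 kg CaCO3/day

19.0638 kg CaCO3/day


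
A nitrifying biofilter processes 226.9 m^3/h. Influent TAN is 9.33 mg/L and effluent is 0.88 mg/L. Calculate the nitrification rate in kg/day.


Concentration drop: TAN_in - TAN_out = 9.33 - 0.88 = 8.45 mg/L
Hourly TAN removed = Q * dTAN = 226.9 m^3/h * 8.45 mg/L = 1917.305 g/h  (m^3/h * mg/L = g/h)
Daily TAN removed = 1917.305 * 24 = 46015.32 g/day
Convert to kg/day: 46015.32 / 1000 = 46.01532 kg/day

46.01532 kg/day


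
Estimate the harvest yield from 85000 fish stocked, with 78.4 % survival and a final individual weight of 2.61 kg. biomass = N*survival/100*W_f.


Survivors = 85000 * 78.4/100 = 66640 fish
Harvest biomass = survivors * W_f = 66640 * 2.61 = 173930.4 kg

173930.4 kg


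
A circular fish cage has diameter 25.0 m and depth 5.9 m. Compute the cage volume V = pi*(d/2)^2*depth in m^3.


r = d/2 = 25.0/2 = 12.5 m
Base area = pi*r^2 = pi*12.5^2 = 490.87385 m^2
Volume = 490.87385 * 5.9 = 2896.16 m^3

2896.16 m^3


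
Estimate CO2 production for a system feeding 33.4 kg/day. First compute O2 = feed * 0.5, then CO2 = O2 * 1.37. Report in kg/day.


O2 = 33.4 * 0.5 = 16.7
CO2 = 16.7 * 1.37 = 22.879

22.879 kg/day


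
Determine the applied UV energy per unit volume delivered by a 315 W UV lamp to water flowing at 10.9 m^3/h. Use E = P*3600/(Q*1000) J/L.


Energy delivered per hour = 315 W * 3600 s = 1134000 J/h
Volume treated per hour = 10.9 m^3/h * 1000 = 10900 L/h
dose = 1134000 / 10900 = 104.037 J/L

104.037 J/L


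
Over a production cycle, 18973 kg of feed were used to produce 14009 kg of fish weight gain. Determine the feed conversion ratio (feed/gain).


FCR = feed consumed / weight gained
FCR = 18973 kg / 14009 kg = 1.35434

1.35434


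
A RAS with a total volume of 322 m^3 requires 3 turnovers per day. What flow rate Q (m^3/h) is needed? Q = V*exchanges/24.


Daily recirculation volume = 322 m^3 * 3 = 966 m^3/day
Flow rate Q = daily volume / 24 h = 966 / 24 = 40.25 m^3/h

40.25 m^3/h


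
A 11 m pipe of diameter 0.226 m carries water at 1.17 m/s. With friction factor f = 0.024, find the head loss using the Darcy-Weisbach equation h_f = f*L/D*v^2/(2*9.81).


v^2 = 1.17^2 = 1.3689 m^2/s^2
L/D = 11/0.226 = 48.672566
h_f = f*(L/D)*v^2/(2g) = 0.024 * 48.672566 * 1.3689 / 19.62 = 0.081502 m

0.081502 m


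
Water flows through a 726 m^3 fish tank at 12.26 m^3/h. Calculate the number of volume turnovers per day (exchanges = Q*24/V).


Daily flow volume = 12.26 m^3/h * 24 h = 294.24 m^3/day
Exchanges = daily flow / tank volume = 294.24 / 726 = 0.405289 exchanges/day

0.405289 exchanges/day


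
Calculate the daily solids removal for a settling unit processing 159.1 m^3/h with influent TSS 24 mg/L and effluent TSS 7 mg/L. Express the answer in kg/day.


Concentration drop: TSS_in - TSS_out = 24 - 7 = 17 mg/L
Hourly solids removed = Q * dTSS = 159.1 m^3/h * 17 mg/L = 2704.7 g/h  (m^3/h * mg/L = g/h)
Daily solids removed = 2704.7 * 24 = 64912.8 g/day
Convert g to kg: 64912.8 / 1000 = 64.9128 kg/day

64.9128 kg/day


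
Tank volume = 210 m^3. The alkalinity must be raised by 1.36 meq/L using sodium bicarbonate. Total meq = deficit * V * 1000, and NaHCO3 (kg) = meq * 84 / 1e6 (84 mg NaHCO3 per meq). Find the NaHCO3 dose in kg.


Tank volume in L = 210 m^3 * 1000 = 210000 L
Total meq required = 1.36 meq/L * 210000 L = 285600 meq
NaHCO3 mass = 285600 meq * 84 mg/meq / 1e6 = 23.9904 kg

23.9904 kg


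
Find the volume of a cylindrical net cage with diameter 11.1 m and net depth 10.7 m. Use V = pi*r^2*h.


r = d/2 = 11.1/2 = 5.55 m
Base area = pi*r^2 = pi*5.55^2 = 96.768908 m^2
Volume = 96.768908 * 10.7 = 1035.43 m^3

1035.43 m^3


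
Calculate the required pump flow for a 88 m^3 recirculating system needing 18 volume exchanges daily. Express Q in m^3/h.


Daily recirculation volume = 88 m^3 * 18 = 1584 m^3/day
Flow rate Q = daily volume / 24 h = 1584 / 24 = 66 m^3/h

66 m^3/h


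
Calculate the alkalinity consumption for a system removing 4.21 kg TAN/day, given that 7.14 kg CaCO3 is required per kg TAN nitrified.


Alkalinity factor: 7.14 kg CaCO3 consumed per kg TAN nitrified
alk = 4.21 kg TAN * 7.14 = 30.0594 kg CaCO3/day

30.0594 kg CaCO3/day


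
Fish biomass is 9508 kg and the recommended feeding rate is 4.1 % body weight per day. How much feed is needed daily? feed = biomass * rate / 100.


Feeding rate fraction = 4.1% / 100 = 0.041
Daily feed = 9508 kg * 0.041 = 389.828 kg/day

389.828 kg/day


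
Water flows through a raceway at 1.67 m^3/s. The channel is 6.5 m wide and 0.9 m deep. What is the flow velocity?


Cross-sectional area = W * d = 6.5 * 0.9 = 5.85 m^2
Velocity = Q / A = 1.67 / 5.85 = 0.28547 m/s

0.28547 m/s


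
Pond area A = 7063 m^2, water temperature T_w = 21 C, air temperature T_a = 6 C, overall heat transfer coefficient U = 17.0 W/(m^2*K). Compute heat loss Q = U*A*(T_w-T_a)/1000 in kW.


Temperature difference dT = 21 - 6 = 15 K
Heat loss (W) = U * A * dT = 17.0 * 7063 * 15 = 1801065 W
Convert to kW: 1801065 / 1000 = 1801.065 kW

1801.065 kW


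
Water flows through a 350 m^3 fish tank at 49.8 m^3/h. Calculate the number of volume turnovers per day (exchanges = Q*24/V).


Daily flow volume = 49.8 m^3/h * 24 h = 1195.2 m^3/day
Exchanges = daily flow / tank volume = 1195.2 / 350 = 3.41486 exchanges/day

3.41486 exchanges/day


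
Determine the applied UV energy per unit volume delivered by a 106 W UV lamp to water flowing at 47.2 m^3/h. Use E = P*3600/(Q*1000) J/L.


Energy delivered per hour = 106 W * 3600 s = 381600 J/h
Volume treated per hour = 47.2 m^3/h * 1000 = 47200 L/h
dose = 381600 / 47200 = 8.08475 J/L

8.08475 J/L


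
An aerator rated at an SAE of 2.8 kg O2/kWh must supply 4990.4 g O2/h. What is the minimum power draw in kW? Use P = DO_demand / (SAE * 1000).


SAE in g O2/kWh = 2.8 * 1000 = 2800 g/kWh
P = DO_demand / SAE_g = 4990.4 / 2800 = 1.78229 kW

1.78229 kW


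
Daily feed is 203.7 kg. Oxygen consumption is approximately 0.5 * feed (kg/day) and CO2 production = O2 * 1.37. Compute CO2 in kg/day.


O2 = 203.7 * 0.5 = 101.85
CO2 = 101.85 * 1.37 = 139.5345

139.5345 kg/day


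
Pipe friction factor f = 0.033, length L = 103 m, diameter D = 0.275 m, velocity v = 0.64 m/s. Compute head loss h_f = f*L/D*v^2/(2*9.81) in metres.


v^2 = 0.64^2 = 0.4096 m^2/s^2
L/D = 103/0.275 = 374.54545
h_f = f*(L/D)*v^2/(2g) = 0.033 * 374.54545 * 0.4096 / 19.62 = 0.258035 m

0.258035 m


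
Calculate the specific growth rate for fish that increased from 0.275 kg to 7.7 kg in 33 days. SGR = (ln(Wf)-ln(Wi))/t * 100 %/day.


ln(W_f) = ln(7.7) = 2.0412203
ln(W_i) = ln(0.275) = -1.2909842
ln(W_f) - ln(W_i) = 2.0412203 - -1.2909842 = 3.3322045
SGR = 3.3322045 / 33 * 100 = 10.0976 %/day

10.0976 %/day


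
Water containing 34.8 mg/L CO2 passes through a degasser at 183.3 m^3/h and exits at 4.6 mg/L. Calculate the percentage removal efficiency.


CO2_out / CO2_in = 4.6 / 34.8 = 0.13218391
Fraction remaining = 0.13218391
efficiency = (1 - 0.13218391) * 100 = 86.7816 %

86.7816 %


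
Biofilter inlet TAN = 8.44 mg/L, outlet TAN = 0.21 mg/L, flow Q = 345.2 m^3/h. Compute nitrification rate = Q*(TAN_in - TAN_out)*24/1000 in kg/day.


Concentration drop: TAN_in - TAN_out = 8.44 - 0.21 = 8.23 mg/L
Hourly TAN removed = Q * dTAN = 345.2 m^3/h * 8.23 mg/L = 2840.996 g/h  (m^3/h * mg/L = g/h)
Daily TAN removed = 2840.996 * 24 = 68183.904 g/day
Convert to kg/day: 68183.904 / 1000 = 68.183904 kg/day

68.183904 kg/day


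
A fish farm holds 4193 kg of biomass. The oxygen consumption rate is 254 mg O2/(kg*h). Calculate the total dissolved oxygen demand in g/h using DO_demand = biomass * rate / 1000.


Total O2 consumption (mg/h) = 4193 kg * 254 mg/(kg*h) = 1065022 mg/h
Convert to g/h: 1065022 / 1000 = 1065.022 g/h

1065.022 g/h
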